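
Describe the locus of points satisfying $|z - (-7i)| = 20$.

|z - z0| = r describes a circle centered at z0 with radius r
Here z0 = -7i and r = 20
Locus: Circle centered at (0, -7) with radius 20


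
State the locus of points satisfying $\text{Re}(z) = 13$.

Re(z) = x where z = x + yi; the equation x = 13 is satisfied by all points with that x-coordinate
Locus: Vertical line x = 13


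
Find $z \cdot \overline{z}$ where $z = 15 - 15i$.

z * conjugate(z) = |z|^2 = a^2 + b^2
= 15^2 + (-15)^2 = 450


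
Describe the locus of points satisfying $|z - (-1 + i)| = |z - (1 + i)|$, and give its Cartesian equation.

|z - z1| = |z - z2| means z is equidistant from z1 and z2,
i.e. the perpendicular bisector of the segment from (-1, 1) to (1, 1) (midpoint (0, 1)).
With z = x + yi, square both sides:
(x - (-1))^2 + (y - 1)^2 = (x - 1)^2 + (y - 1)^2
The x^2 and y^2 terms cancel: 4x + 0y = 2 - 2 = 0
Simplify: x = 0
Locus: Perpendicular bisector of the segment from (-1, 1) to (1, 1): the line x = 0


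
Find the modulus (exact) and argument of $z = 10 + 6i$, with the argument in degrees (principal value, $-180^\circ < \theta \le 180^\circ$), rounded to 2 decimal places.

|z| = sqrt(10^2 + 6^2) = sqrt(136)
arg(z) = arctan(b/a) = arctan(6/10) (quadrant-adjusted) = 30.96°


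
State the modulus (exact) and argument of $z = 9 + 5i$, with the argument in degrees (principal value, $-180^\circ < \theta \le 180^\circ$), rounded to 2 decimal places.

|z| = sqrt(9^2 + 5^2) = sqrt(106)
arg(z) = arctan(b/a) = arctan(5/9) (quadrant-adjusted) = 29.05°


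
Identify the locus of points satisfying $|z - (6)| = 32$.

|z - z0| = r describes a circle centered at z0 with radius r
Here z0 = 6 and r = 32
Locus: Circle centered at (6, 0) with radius 32


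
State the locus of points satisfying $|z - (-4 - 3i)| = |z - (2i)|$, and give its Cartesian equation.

|z - z1| = |z - z2| means z is equidistant from z1 and z2,
i.e. the perpendicular bisector of the segment from (-4, -3) to (0, 2) (midpoint (-2, -1/2)).
With z = x + yi, square both sides:
(x - (-4))^2 + (y - (-3))^2 = (x - 0)^2 + (y - 2)^2
The x^2 and y^2 terms cancel: 8x + 10y = 4 - 25 = -21
Simplify: 8x + 10y = -21
Locus: Perpendicular bisector of the segment from (-4, -3) to (0, 2): the line 8x + 10y = -21


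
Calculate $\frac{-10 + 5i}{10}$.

Divisor is real, so divide each part by 10:
= -1 + (1/2)i


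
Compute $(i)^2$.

(a + bi)^2 = a^2 - b^2 + 2abi
= 0^2 - 1^2 + 2*0*1i
= -1


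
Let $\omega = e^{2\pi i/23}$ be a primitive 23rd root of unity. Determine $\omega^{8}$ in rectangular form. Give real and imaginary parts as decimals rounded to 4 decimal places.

ω^8 = e^(2πi·8/23) = e^(i·16π/23)
= cos(16π/23) + i sin(16π/23)
= -0.5767 + 0.8170i


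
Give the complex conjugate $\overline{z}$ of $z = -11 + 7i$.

If z = a + bi, then conjugate(z) = a - bi
conjugate(-11 + 7i) = -11 - 7i


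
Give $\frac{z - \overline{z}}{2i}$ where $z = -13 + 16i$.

z - conjugate(z) = 2bi
(z - conjugate(z))/(2i) = 2bi/(2i) = b = 16


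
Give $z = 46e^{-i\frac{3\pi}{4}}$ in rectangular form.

a = r cos θ = 46 * -sqrt(2)/2 = -23*sqrt(2)
b = r sin θ = 46 * -sqrt(2)/2 = -23*sqrt(2)
z = -23*sqrt(2) - 23*sqrt(2)i


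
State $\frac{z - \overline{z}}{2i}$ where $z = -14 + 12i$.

z - conjugate(z) = 2bi
(z - conjugate(z))/(2i) = 2bi/(2i) = b = 12


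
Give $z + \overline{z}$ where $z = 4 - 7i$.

z + conjugate(z) = (a + bi) + (a - bi) = 2a
= 2 * 4 = 8


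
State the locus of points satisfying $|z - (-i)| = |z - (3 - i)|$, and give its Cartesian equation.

|z - z1| = |z - z2| means z is equidistant from z1 and z2,
i.e. the perpendicular bisector of the segment from (0, -1) to (3, -1) (midpoint (3/2, -1)).
With z = x + yi, square both sides:
(x - 0)^2 + (y - (-1))^2 = (x - 3)^2 + (y - (-1))^2
The x^2 and y^2 terms cancel: 6x + 0y = 10 - 1 = 9
Simplify: x = 3/2
Locus: Perpendicular bisector of the segment from (0, -1) to (3, -1): the line x = 3/2


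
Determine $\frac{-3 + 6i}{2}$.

Divisor is real, so divide each part by 2:
= -3/2 + 3i


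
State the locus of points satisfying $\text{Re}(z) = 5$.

Re(z) = x where z = x + yi; the equation x = 5 is satisfied by all points with that x-coordinate
Locus: Vertical line x = 5


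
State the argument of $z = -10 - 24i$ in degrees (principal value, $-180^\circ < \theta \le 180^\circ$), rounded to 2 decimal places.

θ = arctan(b/a) = arctan(-24/-10) (quadrant-adjusted) = -112.62°


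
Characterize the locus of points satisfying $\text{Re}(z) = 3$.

Re(z) = x where z = x + yi; the equation x = 3 is satisfied by all points with that x-coordinate
Locus: Vertical line x = 3


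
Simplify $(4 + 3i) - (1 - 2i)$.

(4 - 1) + (3 - (-2))i = 3 + 5i


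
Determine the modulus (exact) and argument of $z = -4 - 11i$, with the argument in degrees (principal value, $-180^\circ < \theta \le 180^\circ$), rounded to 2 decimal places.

|z| = sqrt((-4)^2 + (-11)^2) = sqrt(137)
arg(z) = arctan(b/a) = arctan(-11/-4) (quadrant-adjusted) = -109.98°


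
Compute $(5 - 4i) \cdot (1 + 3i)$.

(a1*a2 - b1*b2) + (a1*b2 + b1*a2)i
= (5 - (-12)) + (15 + (-4))i
= 17 + 11i


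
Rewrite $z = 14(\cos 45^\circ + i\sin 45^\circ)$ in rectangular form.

a = r cos θ = 14 * sqrt(2)/2 = 7*sqrt(2)
b = r sin θ = 14 * sqrt(2)/2 = 7*sqrt(2)
z = 7*sqrt(2) + 7*sqrt(2)i


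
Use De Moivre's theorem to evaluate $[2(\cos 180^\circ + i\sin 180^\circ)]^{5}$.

By De Moivre: z^n = r^n(cos(nθ) + i sin(nθ))
= 2^5(cos(5*180°) + i sin(5*180°))
= 32(cos 180° + i sin 180°)
= -32


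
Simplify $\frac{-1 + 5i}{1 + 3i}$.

Multiply numerator and denominator by conjugate (1 - 3i):
= (-1 + 5i)(1 - 3i) / (1^2 + 3^2)
= (14 + 8i) / 10
Divide through by 2: (7 + 4i) / 5
= 7/5 + (4/5)i


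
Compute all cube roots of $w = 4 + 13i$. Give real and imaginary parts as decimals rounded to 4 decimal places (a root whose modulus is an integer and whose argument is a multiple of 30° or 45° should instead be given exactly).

|w| = sqrt(185) ≈ 13.601471, arg(w) ≈ 72.897271°
Root modulus = sqrt(185)^(1/3) ≈ 2.387052
Root arguments: θ_k = (arg(w) + 360°k)/3 for k = 0, 1, ..., 2
Compute each root as (root modulus)(cos θ_k + i sin θ_k) using full-precision intermediates, then round to 4 decimal places.
Roots: 2.1756 + 0.9823i, -1.9385 + 1.3930i, -0.2371 - 2.3752i


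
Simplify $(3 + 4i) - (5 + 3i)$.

(3 - 5) + (4 - 3)i = -2 + i


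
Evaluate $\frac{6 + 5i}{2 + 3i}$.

Multiply numerator and denominator by conjugate (2 - 3i):
= (6 + 5i)(2 - 3i) / (2^2 + 3^2)
= (27 - 8i) / 13
= 27/13 - (8/13)i


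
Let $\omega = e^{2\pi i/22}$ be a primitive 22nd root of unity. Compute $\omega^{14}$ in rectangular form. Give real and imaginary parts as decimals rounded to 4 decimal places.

ω^14 = e^(2πi·14/22) = e^(i·14π/11)
= cos(14π/11) + i sin(14π/11)
= -0.6549 - 0.7557i


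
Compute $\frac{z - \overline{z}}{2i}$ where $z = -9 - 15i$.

z - conjugate(z) = 2bi
(z - conjugate(z))/(2i) = 2bi/(2i) = b = -15


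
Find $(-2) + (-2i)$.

(-2 + 0) + (0 + (-2))i = -2 - 2i


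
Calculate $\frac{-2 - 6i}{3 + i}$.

Multiply numerator and denominator by conjugate (3 - i):
= (-2 - 6i)(3 - i) / (3^2 + 1^2)
= (-12 - 16i) / 10
Divide through by 2: (-6 - 8i) / 5
= -6/5 - (8/5)i


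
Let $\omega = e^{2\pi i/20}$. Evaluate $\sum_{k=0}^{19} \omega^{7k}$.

Let ζ = ω^7 = e^(2πi·7/20). Since 20 ∤ 7, ζ ≠ 1.
Sum = Σ_{k=0}^{19} ζ^k = (ζ^20 - 1)/(ζ - 1) = (ω^{7·20} - 1)/(ζ - 1) = (1 - 1)/(ζ - 1) = 0


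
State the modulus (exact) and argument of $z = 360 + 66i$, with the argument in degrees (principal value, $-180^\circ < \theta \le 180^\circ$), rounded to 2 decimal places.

|z| = sqrt(360^2 + 66^2) = 366
arg(z) = arctan(b/a) = arctan(66/360) (quadrant-adjusted) = 10.39°


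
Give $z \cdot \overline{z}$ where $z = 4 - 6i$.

z * conjugate(z) = |z|^2 = a^2 + b^2
= 4^2 + (-6)^2 = 52


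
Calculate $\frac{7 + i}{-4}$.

Divisor is real, so divide each part by -4:
= -7/4 - (1/4)i


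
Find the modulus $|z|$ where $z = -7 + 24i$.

|z| = sqrt(a^2 + b^2) = sqrt((-7)^2 + 24^2) = sqrt(625) = 25


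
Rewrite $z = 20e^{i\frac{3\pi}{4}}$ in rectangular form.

a = r cos θ = 20 * -sqrt(2)/2 = -10*sqrt(2)
b = r sin θ = 20 * sqrt(2)/2 = 10*sqrt(2)
z = -10*sqrt(2) + 10*sqrt(2)i


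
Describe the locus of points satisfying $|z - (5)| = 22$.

|z - z0| = r describes a circle centered at z0 with radius r
Here z0 = 5 and r = 22
Locus: Circle centered at (5, 0) with radius 22


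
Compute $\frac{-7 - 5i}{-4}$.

Divisor is real, so divide each part by -4:
= 7/4 + (5/4)i


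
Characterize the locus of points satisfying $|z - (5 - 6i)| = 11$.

|z - z0| = r describes a circle centered at z0 with radius r
Here z0 = 5 - 6i and r = 11
Locus: Circle centered at (5, -6) with radius 11


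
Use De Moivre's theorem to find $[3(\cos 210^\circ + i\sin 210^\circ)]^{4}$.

By De Moivre: z^n = r^n(cos(nθ) + i sin(nθ))
= 3^4(cos(4*210°) + i sin(4*210°))
= 81(cos 120° + i sin 120°)
= -81/2 + (81*sqrt(3)/2)i


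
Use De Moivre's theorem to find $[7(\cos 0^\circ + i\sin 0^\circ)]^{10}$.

By De Moivre: z^n = r^n(cos(nθ) + i sin(nθ))
= 7^10(cos(10*0°) + i sin(10*0°))
= 282475249(cos 0° + i sin 0°)
= 282475249


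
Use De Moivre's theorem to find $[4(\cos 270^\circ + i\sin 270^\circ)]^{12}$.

By De Moivre: z^n = r^n(cos(nθ) + i sin(nθ))
= 4^12(cos(12*270°) + i sin(12*270°))
= 16777216(cos 0° + i sin 0°)
= 16777216


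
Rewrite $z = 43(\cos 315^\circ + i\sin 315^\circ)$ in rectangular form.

a = r cos θ = 43 * sqrt(2)/2 = 43*sqrt(2)/2
b = r sin θ = 43 * -sqrt(2)/2 = -43*sqrt(2)/2
z = 43*sqrt(2)/2 - (43*sqrt(2)/2)i


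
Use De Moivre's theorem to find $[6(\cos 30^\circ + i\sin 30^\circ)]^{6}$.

By De Moivre: z^n = r^n(cos(nθ) + i sin(nθ))
= 6^6(cos(6*30°) + i sin(6*30°))
= 46656(cos 180° + i sin 180°)
= -46656


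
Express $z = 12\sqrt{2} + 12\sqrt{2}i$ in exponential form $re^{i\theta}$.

r = |z| = sqrt((12*sqrt(2))^2 + (12*sqrt(2))^2) = sqrt(288 + 288) = sqrt(576) = 24
θ = arctan(b/a) = arctan(16.9706/16.9706) (quadrant-adjusted) = 45° = π/4
z = 24e^(i*π/4)


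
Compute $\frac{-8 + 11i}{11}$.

Divisor is real, so divide each part by 11:
= -8/11 + i


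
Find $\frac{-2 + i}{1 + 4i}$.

Multiply numerator and denominator by conjugate (1 - 4i):
= (-2 + i)(1 - 4i) / (1^2 + 4^2)
= (2 + 9i) / 17
= 2/17 + (9/17)i


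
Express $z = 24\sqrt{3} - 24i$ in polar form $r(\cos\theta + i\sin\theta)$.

r = |z| = sqrt(a^2 + b^2) = sqrt((24*sqrt(3))^2 + (-24)^2) = sqrt(1728 + 576) = sqrt(2304) = 48
θ = arctan(b/a) = arctan(-24/41.5692) (quadrant-adjusted) = 330°
z = 48(cos 330° + i sin 330°)


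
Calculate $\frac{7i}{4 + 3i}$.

Multiply numerator and denominator by conjugate (4 - 3i):
= (7i)(4 - 3i) / (4^2 + 3^2)
= (21 + 28i) / 25
= 21/25 + (28/25)i


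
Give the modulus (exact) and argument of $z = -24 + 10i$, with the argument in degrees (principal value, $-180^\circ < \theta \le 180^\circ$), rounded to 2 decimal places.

|z| = sqrt((-24)^2 + 10^2) = 26
arg(z) = arctan(b/a) = arctan(10/-24) (quadrant-adjusted) = 157.38°


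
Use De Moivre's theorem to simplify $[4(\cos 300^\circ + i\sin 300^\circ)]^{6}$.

By De Moivre: z^n = r^n(cos(nθ) + i sin(nθ))
= 4^6(cos(6*300°) + i sin(6*300°))
= 4096(cos 0° + i sin 0°)
= 4096


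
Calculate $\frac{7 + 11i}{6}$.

Divisor is real, so divide each part by 6:
= 7/6 + (11/6)i


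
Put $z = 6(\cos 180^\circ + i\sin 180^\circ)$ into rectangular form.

a = r cos θ = 6 * -1 = -6
b = r sin θ = 6 * 0 = 0
z = -6


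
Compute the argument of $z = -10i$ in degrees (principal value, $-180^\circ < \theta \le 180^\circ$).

a = 0 and b < 0, so z lies on the negative imaginary axis: θ = -90°


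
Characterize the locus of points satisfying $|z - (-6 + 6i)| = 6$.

|z - z0| = r describes a circle centered at z0 with radius r
Here z0 = -6 + 6i and r = 6
Locus: Circle centered at (-6, 6) with radius 6


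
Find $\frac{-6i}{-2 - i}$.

Multiply numerator and denominator by conjugate (-2 + i):
= (-6i)(-2 + i) / ((-2)^2 + (-1)^2)
= (6 + 12i) / 5
= 6/5 + (12/5)i


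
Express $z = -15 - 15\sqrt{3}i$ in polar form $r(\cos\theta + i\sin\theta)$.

r = |z| = sqrt(a^2 + b^2) = sqrt((-15)^2 + (-15*sqrt(3))^2) = sqrt(225 + 675) = sqrt(900) = 30
θ = arctan(b/a) = arctan(-25.9808/-15) (quadrant-adjusted) = 240°
z = 30(cos 240° + i sin 240°)


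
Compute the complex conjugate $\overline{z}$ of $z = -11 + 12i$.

If z = a + bi, then conjugate(z) = a - bi
conjugate(-11 + 12i) = -11 - 12i


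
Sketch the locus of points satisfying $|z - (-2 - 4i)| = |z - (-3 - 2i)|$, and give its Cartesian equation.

|z - z1| = |z - z2| means z is equidistant from z1 and z2,
i.e. the perpendicular bisector of the segment from (-2, -4) to (-3, -2) (midpoint (-5/2, -3)).
With z = x + yi, square both sides:
(x - (-2))^2 + (y - (-4))^2 = (x - (-3))^2 + (y - (-2))^2
The x^2 and y^2 terms cancel: -2x + 4y = 13 - 20 = -7
Simplify: 2x - 4y = 7
Locus: Perpendicular bisector of the segment from (-2, -4) to (-3, -2): the line 2x - 4y = 7


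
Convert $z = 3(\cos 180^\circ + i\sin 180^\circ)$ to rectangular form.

a = r cos θ = 3 * -1 = -3
b = r sin θ = 3 * 0 = 0
z = -3


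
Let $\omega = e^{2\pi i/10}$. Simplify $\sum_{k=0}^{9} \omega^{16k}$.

Let ζ = ω^16 = e^(2πi·16/10). Since 10 ∤ 16, ζ ≠ 1.
Sum = Σ_{k=0}^{9} ζ^k = (ζ^10 - 1)/(ζ - 1) = (ω^{16·10} - 1)/(ζ - 1) = (1 - 1)/(ζ - 1) = 0


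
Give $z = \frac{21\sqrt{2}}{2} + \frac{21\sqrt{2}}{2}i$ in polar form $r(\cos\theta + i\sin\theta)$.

r = |z| = sqrt(a^2 + b^2) = sqrt((21*sqrt(2)/2)^2 + (21*sqrt(2)/2)^2) = sqrt(441/2 + 441/2) = sqrt(441) = 21
θ = arctan(b/a) = arctan(14.8492/14.8492) (quadrant-adjusted) = 45°
z = 21(cos 45° + i sin 45°)


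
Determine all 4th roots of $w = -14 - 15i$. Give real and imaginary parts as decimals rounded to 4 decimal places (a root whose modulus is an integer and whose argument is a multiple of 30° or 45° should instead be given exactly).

|w| = sqrt(421) ≈ 20.518285, arg(w) ≈ 226.974934°
Root modulus = sqrt(421)^(1/4) ≈ 2.128312
Root arguments: θ_k = (arg(w) + 360°k)/4 for k = 0, 1, ..., 3
Compute each root as (root modulus)(cos θ_k + i sin θ_k) using full-precision intermediates, then round to 4 decimal places.
Roots: 1.1671 + 1.7798i, -1.7798 + 1.1671i, -1.1671 - 1.7798i, 1.7798 - 1.1671i


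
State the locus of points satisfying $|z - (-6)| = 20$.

|z - z0| = r describes a circle centered at z0 with radius r
Here z0 = -6 and r = 20
Locus: Circle centered at (-6, 0) with radius 20


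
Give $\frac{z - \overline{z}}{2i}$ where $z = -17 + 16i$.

z - conjugate(z) = 2bi
(z - conjugate(z))/(2i) = 2bi/(2i) = b = 16


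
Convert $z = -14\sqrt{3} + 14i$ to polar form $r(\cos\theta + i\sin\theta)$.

r = |z| = sqrt(a^2 + b^2) = sqrt((-14*sqrt(3))^2 + (14)^2) = sqrt(588 + 196) = sqrt(784) = 28
θ = arctan(b/a) = arctan(14/-24.2487) (quadrant-adjusted) = 150°
z = 28(cos 150° + i sin 150°)


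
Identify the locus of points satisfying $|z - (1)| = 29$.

|z - z0| = r describes a circle centered at z0 with radius r
Here z0 = 1 and r = 29
Locus: Circle centered at (1, 0) with radius 29


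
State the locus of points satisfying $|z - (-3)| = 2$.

|z - z0| = r describes a circle centered at z0 with radius r
Here z0 = -3 and r = 2
Locus: Circle centered at (-3, 0) with radius 2


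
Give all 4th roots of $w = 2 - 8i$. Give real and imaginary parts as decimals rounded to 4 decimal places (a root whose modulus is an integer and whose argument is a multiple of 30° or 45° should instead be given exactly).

|w| = sqrt(68) ≈ 8.246211, arg(w) ≈ 284.036243°
Root modulus = sqrt(68)^(1/4) ≈ 1.694586
Root arguments: θ_k = (arg(w) + 360°k)/4 for k = 0, 1, ..., 3
Compute each root as (root modulus)(cos θ_k + i sin θ_k) using full-precision intermediates, then round to 4 decimal places.
Roots: 0.5514 + 1.6023i, -1.6023 + 0.5514i, -0.5514 - 1.6023i, 1.6023 - 0.5514i


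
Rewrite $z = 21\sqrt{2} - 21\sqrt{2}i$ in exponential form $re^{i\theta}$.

r = |z| = sqrt((21*sqrt(2))^2 + (-21*sqrt(2))^2) = sqrt(882 + 882) = sqrt(1764) = 42
θ = arctan(b/a) = arctan(-29.6985/29.6985) (quadrant-adjusted) = -45° = -π/4
z = 42e^(-i*π/4)


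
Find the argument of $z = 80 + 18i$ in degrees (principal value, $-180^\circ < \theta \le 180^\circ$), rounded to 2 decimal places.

θ = arctan(b/a) = arctan(18/80) (quadrant-adjusted) = 12.68°


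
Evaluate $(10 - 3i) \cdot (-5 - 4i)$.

(a1*a2 - b1*b2) + (a1*b2 + b1*a2)i
= (-50 - 12) + (-40 + 15)i
= -62 - 25i


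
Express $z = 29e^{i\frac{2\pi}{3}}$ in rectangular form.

a = r cos θ = 29 * -1/2 = -29/2
b = r sin θ = 29 * sqrt(3)/2 = 29*sqrt(3)/2
z = -29/2 + (29*sqrt(3)/2)i


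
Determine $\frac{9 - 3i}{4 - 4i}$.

Multiply numerator and denominator by conjugate (4 + 4i):
= (9 - 3i)(4 + 4i) / (4^2 + (-4)^2)
= (48 + 24i) / 32
Divide through by 8: (6 + 3i) / 4
= 3/2 + (3/4)i


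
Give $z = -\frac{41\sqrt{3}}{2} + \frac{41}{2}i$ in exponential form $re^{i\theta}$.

r = |z| = sqrt((-41*sqrt(3)/2)^2 + (41/2)^2) = sqrt(5043/4 + 1681/4) = sqrt(1681) = 41
θ = arctan(b/a) = arctan(20.5/-35.507) (quadrant-adjusted) = 150° = 5π/6
z = 41e^(i*5π/6)


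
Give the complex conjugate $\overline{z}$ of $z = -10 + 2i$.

If z = a + bi, then conjugate(z) = a - bi
conjugate(-10 + 2i) = -10 - 2i


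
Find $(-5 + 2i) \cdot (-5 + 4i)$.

(a1*a2 - b1*b2) + (a1*b2 + b1*a2)i
= (25 - 8) + (-20 + (-10))i
= 17 - 30i


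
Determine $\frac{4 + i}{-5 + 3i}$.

Multiply numerator and denominator by conjugate (-5 - 3i):
= (4 + i)(-5 - 3i) / ((-5)^2 + 3^2)
= (-17 - 17i) / 34
Divide through by 17: (-1 - i) / 2
= -1/2 - (1/2)i


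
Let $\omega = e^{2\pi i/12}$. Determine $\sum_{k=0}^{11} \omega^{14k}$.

Let ζ = ω^14 = e^(2πi·14/12). Since 12 ∤ 14, ζ ≠ 1.
Sum = Σ_{k=0}^{11} ζ^k = (ζ^12 - 1)/(ζ - 1) = (ω^{14·12} - 1)/(ζ - 1) = (1 - 1)/(ζ - 1) = 0


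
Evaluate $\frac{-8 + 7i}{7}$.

Divisor is real, so divide each part by 7:
= -8/7 + i


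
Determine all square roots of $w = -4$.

|w| = 4, arg(w) = 180°
Root modulus = 4^(1/2) = 2
Root arguments: θ_k = (180° + 360°k)/2 for k = 0, 1, ..., 1
Roots: 2i, -2i


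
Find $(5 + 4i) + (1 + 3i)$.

(5 + 1) + (4 + 3)i = 6 + 7i


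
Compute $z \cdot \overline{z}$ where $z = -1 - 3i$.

z * conjugate(z) = |z|^2 = a^2 + b^2
= (-1)^2 + (-3)^2 = 10


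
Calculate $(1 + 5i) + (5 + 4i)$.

(1 + 5) + (5 + 4)i = 6 + 9i


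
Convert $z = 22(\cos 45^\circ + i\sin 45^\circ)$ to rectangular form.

a = r cos θ = 22 * sqrt(2)/2 = 11*sqrt(2)
b = r sin θ = 22 * sqrt(2)/2 = 11*sqrt(2)
z = 11*sqrt(2) + 11*sqrt(2)i


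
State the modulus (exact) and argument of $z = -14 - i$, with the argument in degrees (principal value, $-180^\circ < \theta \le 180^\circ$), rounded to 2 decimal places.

|z| = sqrt((-14)^2 + (-1)^2) = sqrt(197)
arg(z) = arctan(b/a) = arctan(-1/-14) (quadrant-adjusted) = -175.91°


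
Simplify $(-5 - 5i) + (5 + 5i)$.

(-5 + 5) + (-5 + 5)i = 0


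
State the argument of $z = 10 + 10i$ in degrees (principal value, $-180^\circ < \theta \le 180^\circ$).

θ = arctan(b/a) = arctan(10/10) (quadrant-adjusted) = 45°


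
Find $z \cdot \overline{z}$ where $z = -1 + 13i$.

z * conjugate(z) = |z|^2 = a^2 + b^2
= (-1)^2 + 13^2 = 170


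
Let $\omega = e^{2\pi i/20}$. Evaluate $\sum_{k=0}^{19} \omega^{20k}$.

Since 20 divides 20, ω^20 = (ω^20)^1 = 1^1 = 1, so every term is 1.
Sum = 20 · 1 = 20


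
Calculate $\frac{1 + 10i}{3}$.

Divisor is real, so divide each part by 3:
= 1/3 + (10/3)i


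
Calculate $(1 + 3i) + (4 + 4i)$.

(1 + 4) + (3 + 4)i = 5 + 7i


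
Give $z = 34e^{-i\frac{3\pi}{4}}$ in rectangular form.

a = r cos θ = 34 * -sqrt(2)/2 = -17*sqrt(2)
b = r sin θ = 34 * -sqrt(2)/2 = -17*sqrt(2)
z = -17*sqrt(2) - 17*sqrt(2)i


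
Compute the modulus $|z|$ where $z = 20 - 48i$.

|z| = sqrt(a^2 + b^2) = sqrt(20^2 + (-48)^2) = sqrt(2704) = 52


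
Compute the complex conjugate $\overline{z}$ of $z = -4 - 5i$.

If z = a + bi, then conjugate(z) = a - bi
conjugate(-4 - 5i) = -4 + 5i


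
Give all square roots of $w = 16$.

|w| = 16, arg(w) = 0°
Root modulus = 16^(1/2) = 4
Root arguments: θ_k = (0° + 360°k)/2 for k = 0, 1, ..., 1
Roots: 4, -4


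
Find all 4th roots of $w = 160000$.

|w| = 160000, arg(w) = 0°
Root modulus = 160000^(1/4) = 20
Root arguments: θ_k = (0° + 360°k)/4 for k = 0, 1, ..., 3
Roots: 20, 20i, -20, -20i


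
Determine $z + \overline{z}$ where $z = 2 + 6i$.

z + conjugate(z) = (a + bi) + (a - bi) = 2a
= 2 * 2 = 4


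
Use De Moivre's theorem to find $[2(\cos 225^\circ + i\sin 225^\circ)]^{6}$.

By De Moivre: z^n = r^n(cos(nθ) + i sin(nθ))
= 2^6(cos(6*225°) + i sin(6*225°))
= 64(cos 270° + i sin 270°)
= -64i


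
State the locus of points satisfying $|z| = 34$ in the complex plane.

|z| = 34 means sqrt(x^2 + y^2) = 34
This is a circle of radius 34 centered at the origin


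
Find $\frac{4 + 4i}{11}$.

Divisor is real, so divide each part by 11:
= 4/11 + (4/11)i


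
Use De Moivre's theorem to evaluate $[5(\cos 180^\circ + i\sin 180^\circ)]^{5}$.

By De Moivre: z^n = r^n(cos(nθ) + i sin(nθ))
= 5^5(cos(5*180°) + i sin(5*180°))
= 3125(cos 180° + i sin 180°)
= -3125


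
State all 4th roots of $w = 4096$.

|w| = 4096, arg(w) = 0°
Root modulus = 4096^(1/4) = 8
Root arguments: θ_k = (0° + 360°k)/4 for k = 0, 1, ..., 3
Roots: 8, 8i, -8, -8i


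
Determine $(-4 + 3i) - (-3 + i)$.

(-4 - (-3)) + (3 - 1)i = -1 + 2i


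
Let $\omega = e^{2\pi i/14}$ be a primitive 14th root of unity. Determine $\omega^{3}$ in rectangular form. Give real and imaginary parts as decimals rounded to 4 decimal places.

ω^3 = e^(2πi·3/14) = e^(i·3π/7)
= cos(3π/7) + i sin(3π/7)
= 0.2225 + 0.9749i


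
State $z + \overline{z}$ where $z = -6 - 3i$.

z + conjugate(z) = (a + bi) + (a - bi) = 2a
= 2 * (-6) = -12


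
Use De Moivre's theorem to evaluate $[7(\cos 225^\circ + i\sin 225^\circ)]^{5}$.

By De Moivre: z^n = r^n(cos(nθ) + i sin(nθ))
= 7^5(cos(5*225°) + i sin(5*225°))
= 16807(cos 45° + i sin 45°)
= 16807*sqrt(2)/2 + (16807*sqrt(2)/2)i


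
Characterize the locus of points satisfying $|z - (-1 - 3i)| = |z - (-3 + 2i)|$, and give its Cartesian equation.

|z - z1| = |z - z2| means z is equidistant from z1 and z2,
i.e. the perpendicular bisector of the segment from (-1, -3) to (-3, 2) (midpoint (-2, -1/2)).
With z = x + yi, square both sides:
(x - (-1))^2 + (y - (-3))^2 = (x - (-3))^2 + (y - 2)^2
The x^2 and y^2 terms cancel: -4x + 10y = 13 - 10 = 3
Simplify: 4x - 10y = -3
Locus: Perpendicular bisector of the segment from (-1, -3) to (-3, 2): the line 4x - 10y = -3


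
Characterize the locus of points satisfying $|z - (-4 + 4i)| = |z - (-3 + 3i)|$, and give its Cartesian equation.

|z - z1| = |z - z2| means z is equidistant from z1 and z2,
i.e. the perpendicular bisector of the segment from (-4, 4) to (-3, 3) (midpoint (-7/2, 7/2)).
With z = x + yi, square both sides:
(x - (-4))^2 + (y - 4)^2 = (x - (-3))^2 + (y - 3)^2
The x^2 and y^2 terms cancel: 2x + (-2)y = 18 - 32 = -14
Simplify: x - y = -7
Locus: Perpendicular bisector of the segment from (-4, 4) to (-3, 3): the line x - y = -7


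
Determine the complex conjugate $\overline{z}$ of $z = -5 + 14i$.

If z = a + bi, then conjugate(z) = a - bi
conjugate(-5 + 14i) = -5 - 14i


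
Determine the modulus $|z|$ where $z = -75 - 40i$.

|z| = sqrt(a^2 + b^2) = sqrt((-75)^2 + (-40)^2) = sqrt(7225) = 85


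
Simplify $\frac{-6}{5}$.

Divisor is real, so divide each part by 5:
= -6/5


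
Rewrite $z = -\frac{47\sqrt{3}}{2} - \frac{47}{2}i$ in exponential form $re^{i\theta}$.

r = |z| = sqrt((-47*sqrt(3)/2)^2 + (-47/2)^2) = sqrt(6627/4 + 2209/4) = sqrt(2209) = 47
θ = arctan(b/a) = arctan(-23.5/-40.7032) (quadrant-adjusted) = 210° = 7π/6
z = 47e^(i*7π/6)


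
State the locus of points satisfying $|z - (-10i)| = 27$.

|z - z0| = r describes a circle centered at z0 with radius r
Here z0 = -10i and r = 27
Locus: Circle centered at (0, -10) with radius 27


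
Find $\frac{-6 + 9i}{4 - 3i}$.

Multiply numerator and denominator by conjugate (4 + 3i):
= (-6 + 9i)(4 + 3i) / (4^2 + (-3)^2)
= (-51 + 18i) / 25
= -51/25 + (18/25)i


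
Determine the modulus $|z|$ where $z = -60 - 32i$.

|z| = sqrt(a^2 + b^2) = sqrt((-60)^2 + (-32)^2) = sqrt(4624) = 68


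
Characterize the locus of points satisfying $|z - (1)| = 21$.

|z - z0| = r describes a circle centered at z0 with radius r
Here z0 = 1 and r = 21
Locus: Circle centered at (1, 0) with radius 21


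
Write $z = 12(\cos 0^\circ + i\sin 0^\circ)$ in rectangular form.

a = r cos θ = 12 * 1 = 12
b = r sin θ = 12 * 0 = 0
z = 12


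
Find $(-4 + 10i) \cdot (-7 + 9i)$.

(a1*a2 - b1*b2) + (a1*b2 + b1*a2)i
= (28 - 90) + (-36 + (-70))i
= -62 - 106i


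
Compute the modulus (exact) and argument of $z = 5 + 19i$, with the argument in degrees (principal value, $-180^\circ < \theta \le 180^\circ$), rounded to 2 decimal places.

|z| = sqrt(5^2 + 19^2) = sqrt(386)
arg(z) = arctan(b/a) = arctan(19/5) (quadrant-adjusted) = 75.26°


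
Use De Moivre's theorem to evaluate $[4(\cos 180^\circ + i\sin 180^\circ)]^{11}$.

By De Moivre: z^n = r^n(cos(nθ) + i sin(nθ))
= 4^11(cos(11*180°) + i sin(11*180°))
= 4194304(cos 180° + i sin 180°)
= -4194304


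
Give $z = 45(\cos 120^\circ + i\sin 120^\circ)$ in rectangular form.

a = r cos θ = 45 * -1/2 = -45/2
b = r sin θ = 45 * sqrt(3)/2 = 45*sqrt(3)/2
z = -45/2 + (45*sqrt(3)/2)i


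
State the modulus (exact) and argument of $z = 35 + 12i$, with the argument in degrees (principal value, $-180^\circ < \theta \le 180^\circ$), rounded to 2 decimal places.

|z| = sqrt(35^2 + 12^2) = 37
arg(z) = arctan(b/a) = arctan(12/35) (quadrant-adjusted) = 18.92°


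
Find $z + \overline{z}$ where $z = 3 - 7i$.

z + conjugate(z) = (a + bi) + (a - bi) = 2a
= 2 * 3 = 6


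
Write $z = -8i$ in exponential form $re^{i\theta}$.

r = |z| = sqrt((0)^2 + (-8)^2) = sqrt(0 + 64) = sqrt(64) = 8
a = 0 and b < 0, so z lies on the negative imaginary axis: θ = -90° = -π/2
z = 8e^(-i*π/2)


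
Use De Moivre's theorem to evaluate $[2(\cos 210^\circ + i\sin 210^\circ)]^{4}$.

By De Moivre: z^n = r^n(cos(nθ) + i sin(nθ))
= 2^4(cos(4*210°) + i sin(4*210°))
= 16(cos 120° + i sin 120°)
= -8 + 8*sqrt(3)i


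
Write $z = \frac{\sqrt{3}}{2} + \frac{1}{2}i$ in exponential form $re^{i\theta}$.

r = |z| = sqrt((sqrt(3)/2)^2 + (1/2)^2) = sqrt(3/4 + 1/4) = sqrt(1) = 1
θ = arctan(b/a) = arctan(0.5/0.866) (quadrant-adjusted) = 30° = π/6
z = 1e^(i*π/6)


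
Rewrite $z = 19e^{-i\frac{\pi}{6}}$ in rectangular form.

a = r cos θ = 19 * sqrt(3)/2 = 19*sqrt(3)/2
b = r sin θ = 19 * -1/2 = -19/2
z = 19*sqrt(3)/2 - (19/2)i


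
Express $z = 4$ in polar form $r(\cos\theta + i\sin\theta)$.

r = |z| = sqrt(a^2 + b^2) = sqrt((4)^2 + (0)^2) = sqrt(16 + 0) = sqrt(16) = 4
b = 0 and a > 0, so z lies on the positive real axis: θ = 0°
z = 4(cos 0° + i sin 0°)


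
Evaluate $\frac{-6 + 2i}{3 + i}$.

Multiply numerator and denominator by conjugate (3 - i):
= (-6 + 2i)(3 - i) / (3^2 + 1^2)
= (-16 + 12i) / 10
Divide through by 2: (-8 + 6i) / 5
= -8/5 + (6/5)i


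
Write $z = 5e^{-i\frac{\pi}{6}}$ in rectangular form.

a = r cos θ = 5 * sqrt(3)/2 = 5*sqrt(3)/2
b = r sin θ = 5 * -1/2 = -5/2
z = 5*sqrt(3)/2 - (5/2)i


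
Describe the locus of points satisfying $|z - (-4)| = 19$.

|z - z0| = r describes a circle centered at z0 with radius r
Here z0 = -4 and r = 19
Locus: Circle centered at (-4, 0) with radius 19


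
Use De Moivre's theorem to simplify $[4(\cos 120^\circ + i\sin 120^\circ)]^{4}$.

By De Moivre: z^n = r^n(cos(nθ) + i sin(nθ))
= 4^4(cos(4*120°) + i sin(4*120°))
= 256(cos 120° + i sin 120°)
= -128 + 128*sqrt(3)i


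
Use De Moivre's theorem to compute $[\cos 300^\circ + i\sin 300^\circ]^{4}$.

By De Moivre: z^n = r^n(cos(nθ) + i sin(nθ))
= 1^4(cos(4*300°) + i sin(4*300°))
= 1(cos 120° + i sin 120°)
= -1/2 + (sqrt(3)/2)i


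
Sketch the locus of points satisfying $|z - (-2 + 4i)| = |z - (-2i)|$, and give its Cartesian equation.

|z - z1| = |z - z2| means z is equidistant from z1 and z2,
i.e. the perpendicular bisector of the segment from (-2, 4) to (0, -2) (midpoint (-1, 1)).
With z = x + yi, square both sides:
(x - (-2))^2 + (y - 4)^2 = (x - 0)^2 + (y - (-2))^2
The x^2 and y^2 terms cancel: 4x + (-12)y = 4 - 20 = -16
Simplify: x - 3y = -4
Locus: Perpendicular bisector of the segment from (-2, 4) to (0, -2): the line x - 3y = -4


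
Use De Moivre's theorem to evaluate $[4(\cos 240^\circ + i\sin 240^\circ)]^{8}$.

By De Moivre: z^n = r^n(cos(nθ) + i sin(nθ))
= 4^8(cos(8*240°) + i sin(8*240°))
= 65536(cos 120° + i sin 120°)
= -32768 + 32768*sqrt(3)i


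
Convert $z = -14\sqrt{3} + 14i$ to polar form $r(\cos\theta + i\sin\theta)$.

r = |z| = sqrt(a^2 + b^2) = sqrt((-14*sqrt(3))^2 + (14)^2) = sqrt(588 + 196) = sqrt(784) = 28
θ = arctan(b/a) = arctan(14/-24.2487) (quadrant-adjusted) = 150°
z = 28(cos 150° + i sin 150°)


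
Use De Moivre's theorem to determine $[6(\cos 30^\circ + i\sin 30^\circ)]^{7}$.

By De Moivre: z^n = r^n(cos(nθ) + i sin(nθ))
= 6^7(cos(7*30°) + i sin(7*30°))
= 279936(cos 210° + i sin 210°)
= -139968*sqrt(3) - 139968i


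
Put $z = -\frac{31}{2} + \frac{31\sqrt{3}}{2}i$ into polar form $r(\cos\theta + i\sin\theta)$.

r = |z| = sqrt(a^2 + b^2) = sqrt((-31/2)^2 + (31*sqrt(3)/2)^2) = sqrt(961/4 + 2883/4) = sqrt(961) = 31
θ = arctan(b/a) = arctan(26.8468/-15.5) (quadrant-adjusted) = 120°
z = 31(cos 120° + i sin 120°)


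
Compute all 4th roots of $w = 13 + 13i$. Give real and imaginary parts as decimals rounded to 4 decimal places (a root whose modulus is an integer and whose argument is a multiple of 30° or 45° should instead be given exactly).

|w| = sqrt(338) ≈ 18.384776, arg(w) = 45°
Root modulus = sqrt(338)^(1/4) ≈ 2.070688
Root arguments: θ_k = (45° + 360°k)/4 for k = 0, 1, ..., 3
Compute each root as (root modulus)(cos θ_k + i sin θ_k) using full-precision intermediates, then round to 4 decimal places.
Roots: 2.0309 + 0.4040i, -0.4040 + 2.0309i, -2.0309 - 0.4040i, 0.4040 - 2.0309i


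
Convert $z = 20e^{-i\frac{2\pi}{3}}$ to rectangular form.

a = r cos θ = 20 * -1/2 = -10
b = r sin θ = 20 * -sqrt(3)/2 = -10*sqrt(3)
z = -10 - 10*sqrt(3)i


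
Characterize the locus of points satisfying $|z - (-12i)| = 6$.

|z - z0| = r describes a circle centered at z0 with radius r
Here z0 = -12i and r = 6
Locus: Circle centered at (0, -12) with radius 6


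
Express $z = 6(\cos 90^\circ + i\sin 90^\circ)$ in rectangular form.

a = r cos θ = 6 * 0 = 0
b = r sin θ = 6 * 1 = 6
z = 6i


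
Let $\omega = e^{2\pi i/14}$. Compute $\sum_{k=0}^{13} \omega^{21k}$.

Let ζ = ω^21 = e^(2πi·21/14). Since 14 ∤ 21, ζ ≠ 1.
Sum = Σ_{k=0}^{13} ζ^k = (ζ^14 - 1)/(ζ - 1) = (ω^{21·14} - 1)/(ζ - 1) = (1 - 1)/(ζ - 1) = 0


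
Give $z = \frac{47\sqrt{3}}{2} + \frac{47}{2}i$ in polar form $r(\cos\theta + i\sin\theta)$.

r = |z| = sqrt(a^2 + b^2) = sqrt((47*sqrt(3)/2)^2 + (47/2)^2) = sqrt(6627/4 + 2209/4) = sqrt(2209) = 47
θ = arctan(b/a) = arctan(23.5/40.7032) (quadrant-adjusted) = 30°
z = 47(cos 30° + i sin 30°)


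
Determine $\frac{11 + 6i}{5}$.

Divisor is real, so divide each part by 5:
= 11/5 + (6/5)i


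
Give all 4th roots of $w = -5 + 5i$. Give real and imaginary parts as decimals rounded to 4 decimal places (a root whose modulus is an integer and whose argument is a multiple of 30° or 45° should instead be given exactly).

|w| = sqrt(50) ≈ 7.071068, arg(w) = 135°
Root modulus = sqrt(50)^(1/4) ≈ 1.630689
Root arguments: θ_k = (135° + 360°k)/4 for k = 0, 1, ..., 3
Compute each root as (root modulus)(cos θ_k + i sin θ_k) using full-precision intermediates, then round to 4 decimal places.
Roots: 1.3559 + 0.9060i, -0.9060 + 1.3559i, -1.3559 - 0.9060i, 0.9060 - 1.3559i


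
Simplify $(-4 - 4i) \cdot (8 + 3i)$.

(a1*a2 - b1*b2) + (a1*b2 + b1*a2)i
= (-32 - (-12)) + (-12 + (-32))i
= -20 - 44i


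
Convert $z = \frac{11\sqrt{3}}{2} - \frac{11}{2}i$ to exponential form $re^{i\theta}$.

r = |z| = sqrt((11*sqrt(3)/2)^2 + (-11/2)^2) = sqrt(363/4 + 121/4) = sqrt(121) = 11
θ = arctan(b/a) = arctan(-5.5/9.5263) (quadrant-adjusted) = -30° = -π/6
z = 11e^(-i*π/6)


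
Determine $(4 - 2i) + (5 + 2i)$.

(4 + 5) + (-2 + 2)i = 9


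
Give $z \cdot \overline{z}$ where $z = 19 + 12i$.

z * conjugate(z) = |z|^2 = a^2 + b^2
= 19^2 + 12^2 = 505


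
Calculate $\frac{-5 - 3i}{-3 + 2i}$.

Multiply numerator and denominator by conjugate (-3 - 2i):
= (-5 - 3i)(-3 - 2i) / ((-3)^2 + 2^2)
= (9 + 19i) / 13
= 9/13 + (19/13)i


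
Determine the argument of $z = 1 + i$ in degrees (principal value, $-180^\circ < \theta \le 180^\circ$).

θ = arctan(b/a) = arctan(1/1) (quadrant-adjusted) = 45°


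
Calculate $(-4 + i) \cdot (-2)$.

(a1*a2 - b1*b2) + (a1*b2 + b1*a2)i
= (8 - 0) + (0 + (-2))i
= 8 - 2i


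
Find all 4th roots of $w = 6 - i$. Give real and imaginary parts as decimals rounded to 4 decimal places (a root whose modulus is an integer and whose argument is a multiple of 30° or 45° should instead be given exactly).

|w| = sqrt(37) ≈ 6.082763, arg(w) ≈ 350.537678°
Root modulus = sqrt(37)^(1/4) ≈ 1.570454
Root arguments: θ_k = (arg(w) + 360°k)/4 for k = 0, 1, ..., 3
Compute each root as (root modulus)(cos θ_k + i sin θ_k) using full-precision intermediates, then round to 4 decimal places.
Roots: 0.0648 + 1.5691i, -1.5691 + 0.0648i, -0.0648 - 1.5691i, 1.5691 - 0.0648i


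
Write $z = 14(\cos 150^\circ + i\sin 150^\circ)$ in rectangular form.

a = r cos θ = 14 * -sqrt(3)/2 = -7*sqrt(3)
b = r sin θ = 14 * 1/2 = 7
z = -7*sqrt(3) + 7i


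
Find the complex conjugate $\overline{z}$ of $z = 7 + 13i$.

If z = a + bi, then conjugate(z) = a - bi
conjugate(7 + 13i) = 7 - 13i


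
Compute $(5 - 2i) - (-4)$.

(5 - (-4)) + (-2 - 0)i = 9 - 2i


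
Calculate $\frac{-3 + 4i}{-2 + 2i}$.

Multiply numerator and denominator by conjugate (-2 - 2i):
= (-3 + 4i)(-2 - 2i) / ((-2)^2 + 2^2)
= (14 - 2i) / 8
Divide through by 2: (7 - i) / 4
= 7/4 - (1/4)i


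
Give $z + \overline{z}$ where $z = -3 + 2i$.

z + conjugate(z) = (a + bi) + (a - bi) = 2a
= 2 * (-3) = -6


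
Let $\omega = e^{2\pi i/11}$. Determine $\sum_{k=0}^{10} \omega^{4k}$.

Let ζ = ω^4 = e^(2πi·4/11). Since 11 ∤ 4, ζ ≠ 1.
Sum = Σ_{k=0}^{10} ζ^k = (ζ^11 - 1)/(ζ - 1) = (ω^{4·11} - 1)/(ζ - 1) = (1 - 1)/(ζ - 1) = 0


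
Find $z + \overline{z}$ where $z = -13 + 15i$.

z + conjugate(z) = (a + bi) + (a - bi) = 2a
= 2 * (-13) = -26


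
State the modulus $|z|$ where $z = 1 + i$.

|z| = sqrt(a^2 + b^2) = sqrt(1^2 + 1^2) = sqrt(2) = sqrt(2)


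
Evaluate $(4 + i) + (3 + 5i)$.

(4 + 3) + (1 + 5)i = 7 + 6i


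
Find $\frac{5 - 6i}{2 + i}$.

Multiply numerator and denominator by conjugate (2 - i):
= (5 - 6i)(2 - i) / (2^2 + 1^2)
= (4 - 17i) / 5
= 4/5 - (17/5)i


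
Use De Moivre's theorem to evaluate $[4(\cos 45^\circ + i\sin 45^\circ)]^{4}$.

By De Moivre: z^n = r^n(cos(nθ) + i sin(nθ))
= 4^4(cos(4*45°) + i sin(4*45°))
= 256(cos 180° + i sin 180°)
= -256


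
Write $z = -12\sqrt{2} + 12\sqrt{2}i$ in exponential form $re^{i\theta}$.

r = |z| = sqrt((-12*sqrt(2))^2 + (12*sqrt(2))^2) = sqrt(288 + 288) = sqrt(576) = 24
θ = arctan(b/a) = arctan(16.9706/-16.9706) (quadrant-adjusted) = 135° = 3π/4
z = 24e^(i*3π/4)


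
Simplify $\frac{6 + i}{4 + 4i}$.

Multiply numerator and denominator by conjugate (4 - 4i):
= (6 + i)(4 - 4i) / (4^2 + 4^2)
= (28 - 20i) / 32
Divide through by 4: (7 - 5i) / 8
= 7/8 - (5/8)i


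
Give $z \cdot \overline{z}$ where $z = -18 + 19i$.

z * conjugate(z) = |z|^2 = a^2 + b^2
= (-18)^2 + 19^2 = 685


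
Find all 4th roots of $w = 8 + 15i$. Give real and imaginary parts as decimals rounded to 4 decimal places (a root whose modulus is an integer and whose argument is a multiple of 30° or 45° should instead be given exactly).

|w| = 17, arg(w) ≈ 61.927513°
Root modulus = 17^(1/4) ≈ 2.030543
Root arguments: θ_k = (arg(w) + 360°k)/4 for k = 0, 1, ..., 3
Compute each root as (root modulus)(cos θ_k + i sin θ_k) using full-precision intermediates, then round to 4 decimal places.
Roots: 1.9569 + 0.5420i, -0.5420 + 1.9569i, -1.9569 - 0.5420i, 0.5420 - 1.9569i


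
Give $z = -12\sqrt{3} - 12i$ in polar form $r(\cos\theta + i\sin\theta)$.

r = |z| = sqrt(a^2 + b^2) = sqrt((-12*sqrt(3))^2 + (-12)^2) = sqrt(432 + 144) = sqrt(576) = 24
θ = arctan(b/a) = arctan(-12/-20.7846) (quadrant-adjusted) = 210°
z = 24(cos 210° + i sin 210°)


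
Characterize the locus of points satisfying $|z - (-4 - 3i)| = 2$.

|z - z0| = r describes a circle centered at z0 with radius r
Here z0 = -4 - 3i and r = 2
Locus: Circle centered at (-4, -3) with radius 2


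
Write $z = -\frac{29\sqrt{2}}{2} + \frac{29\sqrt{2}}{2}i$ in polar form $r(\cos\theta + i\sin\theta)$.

r = |z| = sqrt(a^2 + b^2) = sqrt((-29*sqrt(2)/2)^2 + (29*sqrt(2)/2)^2) = sqrt(841/2 + 841/2) = sqrt(841) = 29
θ = arctan(b/a) = arctan(20.5061/-20.5061) (quadrant-adjusted) = 135°
z = 29(cos 135° + i sin 135°)


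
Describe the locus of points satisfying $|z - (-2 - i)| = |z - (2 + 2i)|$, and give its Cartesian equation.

|z - z1| = |z - z2| means z is equidistant from z1 and z2,
i.e. the perpendicular bisector of the segment from (-2, -1) to (2, 2) (midpoint (0, 1/2)).
With z = x + yi, square both sides:
(x - (-2))^2 + (y - (-1))^2 = (x - 2)^2 + (y - 2)^2
The x^2 and y^2 terms cancel: 8x + 6y = 8 - 5 = 3
Simplify: 8x + 6y = 3
Locus: Perpendicular bisector of the segment from (-2, -1) to (2, 2): the line 8x + 6y = 3


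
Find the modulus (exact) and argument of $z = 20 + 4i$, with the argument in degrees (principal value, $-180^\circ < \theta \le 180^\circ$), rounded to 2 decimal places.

|z| = sqrt(20^2 + 4^2) = sqrt(416)
arg(z) = arctan(b/a) = arctan(4/20) (quadrant-adjusted) = 11.31°


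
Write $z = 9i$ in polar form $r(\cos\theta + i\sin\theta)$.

r = |z| = sqrt(a^2 + b^2) = sqrt((0)^2 + (9)^2) = sqrt(0 + 81) = sqrt(81) = 9
a = 0 and b > 0, so z lies on the positive imaginary axis: θ = 90°
z = 9(cos 90° + i sin 90°)


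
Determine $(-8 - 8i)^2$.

(a + bi)^2 = a^2 - b^2 + 2abi
= (-8)^2 - (-8)^2 + 2*(-8)*(-8)i
= 128i


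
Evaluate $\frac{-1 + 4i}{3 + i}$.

Multiply numerator and denominator by conjugate (3 - i):
= (-1 + 4i)(3 - i) / (3^2 + 1^2)
= (1 + 13i) / 10
= 1/10 + (13/10)i


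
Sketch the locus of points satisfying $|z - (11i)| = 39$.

|z - z0| = r describes a circle centered at z0 with radius r
Here z0 = 11i and r = 39
Locus: Circle centered at (0, 11) with radius 39


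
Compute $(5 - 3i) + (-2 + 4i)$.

(5 + (-2)) + (-3 + 4)i = 3 + i


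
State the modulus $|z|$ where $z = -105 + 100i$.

|z| = sqrt(a^2 + b^2) = sqrt((-105)^2 + 100^2) = sqrt(21025) = 145


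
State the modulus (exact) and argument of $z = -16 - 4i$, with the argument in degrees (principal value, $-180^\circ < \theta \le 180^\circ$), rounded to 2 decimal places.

|z| = sqrt((-16)^2 + (-4)^2) = sqrt(272)
arg(z) = arctan(b/a) = arctan(-4/-16) (quadrant-adjusted) = -165.96°
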